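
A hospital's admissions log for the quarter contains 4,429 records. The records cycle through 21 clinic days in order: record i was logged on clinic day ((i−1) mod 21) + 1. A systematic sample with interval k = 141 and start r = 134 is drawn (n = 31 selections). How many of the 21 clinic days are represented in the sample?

Consecutive selections differ by k = 141, so their clinic day numbers differ by 141 mod 21 = 15.
gcd(141, 21) = 3, so the sample visits 21/3 = 7 distinct residues mod 21.
Start 134 is clinic day 8; the clinic days hit are 2, 5, 8, 11, 14, 17, 20.

7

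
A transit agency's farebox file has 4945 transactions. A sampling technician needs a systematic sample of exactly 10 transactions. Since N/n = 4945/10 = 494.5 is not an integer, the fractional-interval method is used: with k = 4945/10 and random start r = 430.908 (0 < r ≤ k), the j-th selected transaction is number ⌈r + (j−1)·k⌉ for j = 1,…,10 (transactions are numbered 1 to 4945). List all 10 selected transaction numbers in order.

431, 926, 1420, 1915, 2409, 2904, 3398, 3893, 4387, 4882

j=1: r + 0k = 430.908 → ⌈·⌉ = 431
j=2: r + 1k = 925.408 → ⌈·⌉ = 926
j=3: r + 2k = 1419.908 → ⌈·⌉ = 1420
j=4: r + 3k = 1914.408 → ⌈·⌉ = 1915
j=5: r + 4k = 2408.908 → ⌈·⌉ = 2409
j=6: r + 5k = 2903.408 → ⌈·⌉ = 2904
j=7: r + 6k = 3397.908 → ⌈·⌉ = 3398
j=8: r + 7k = 3892.408 → ⌈·⌉ = 3893
j=9: r + 8k = 4386.908 → ⌈·⌉ = 4387
j=10: r + 9k = 4881.408 → ⌈·⌉ = 4882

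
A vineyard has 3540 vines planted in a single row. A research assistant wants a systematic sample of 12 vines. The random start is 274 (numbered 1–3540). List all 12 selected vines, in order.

k = N/n = 3540/12 = 295
vine 1: 274
vine 2: 274 + 295 = 569
vine 3: 569 + 295 = 864
vine 4: 864 + 295 = 1159
vine 5: 1159 + 295 = 1454
vine 6: 1454 + 295 = 1749
vine 7: 1749 + 295 = 2044
vine 8: 2044 + 295 = 2339
vine 9: 2339 + 295 = 2634
vine 10: 2634 + 295 = 2929
vine 11: 2929 + 295 = 3224
vine 12: 3224 + 295 = 3519

274, 569, 864, 1159, 1454, 1749, 2044, 2339, 2634, 2929, 3224, 3519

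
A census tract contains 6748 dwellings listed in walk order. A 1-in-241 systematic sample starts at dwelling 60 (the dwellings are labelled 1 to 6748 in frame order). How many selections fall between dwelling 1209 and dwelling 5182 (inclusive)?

k = 241
First selection ≥ 1209: 60 + ⌈(1209−60)/241⌉·241 = 60 + 5×241 = 1265
Last selection ≤ 5182: 60 + ⌊(5182−60)/241⌋·241 = 60 + 21×241 = 5121
Count = 21 − 5 + 1 = 17

17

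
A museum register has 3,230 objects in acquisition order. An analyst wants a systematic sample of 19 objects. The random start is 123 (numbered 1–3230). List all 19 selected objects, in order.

123, 293, 463, 633, 803, 973, 1143, 1313, 1483, 1653, 1823, 1993, 2163, 2333, 2503, 2673, 2843, 3013, 3183

k = N/n = 3230/19 = 170
object 1: 123
object 2: 123 + 170 = 293
object 3: 293 + 170 = 463
object 4: 463 + 170 = 633
object 5: 633 + 170 = 803
object 6: 803 + 170 = 973
object 7: 973 + 170 = 1143
object 8: 1143 + 170 = 1313
object 9: 1313 + 170 = 1483
object 10: 1483 + 170 = 1653
object 11: 1653 + 170 = 1823
object 12: 1823 + 170 = 1993
object 13: 1993 + 170 = 2163
object 14: 2163 + 170 = 2333
object 15: 2333 + 170 = 2503
object 16: 2503 + 170 = 2673
object 17: 2673 + 170 = 2843
object 18: 2843 + 170 = 3013
object 19: 3013 + 170 = 3183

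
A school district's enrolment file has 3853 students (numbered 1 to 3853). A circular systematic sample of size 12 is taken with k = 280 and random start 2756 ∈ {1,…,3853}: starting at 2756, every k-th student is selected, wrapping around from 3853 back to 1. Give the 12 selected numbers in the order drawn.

2756, 3036, 3316, 3596, 23, 303, 583, 863, 1143, 1423, 1703, 1983

Selection 1: 2756
Selection 2: 2756 + 280 = 3036
Selection 3: 3036 + 280 = 3316
Selection 4: 3316 + 280 = 3596
Selection 5: 3596 + 280 = 3876 → 3876 − 3853 = 23
Selection 6: 23 + 280 = 303
Selection 7: 303 + 280 = 583
Selection 8: 583 + 280 = 863
Selection 9: 863 + 280 = 1143
Selection 10: 1143 + 280 = 1423
Selection 11: 1423 + 280 = 1703
Selection 12: 1703 + 280 = 1983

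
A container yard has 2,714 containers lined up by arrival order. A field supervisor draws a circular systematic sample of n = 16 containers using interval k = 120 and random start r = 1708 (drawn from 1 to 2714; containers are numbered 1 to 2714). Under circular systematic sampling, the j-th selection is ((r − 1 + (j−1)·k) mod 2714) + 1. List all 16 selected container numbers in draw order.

Selection 1: 1708
Selection 2: 1708 + 120 = 1828
Selection 3: 1828 + 120 = 1948
Selection 4: 1948 + 120 = 2068
Selection 5: 2068 + 120 = 2188
Selection 6: 2188 + 120 = 2308
Selection 7: 2308 + 120 = 2428
Selection 8: 2428 + 120 = 2548
Selection 9: 2548 + 120 = 2668
Selection 10: 2668 + 120 = 2788 → 2788 − 2714 = 74
Selection 11: 74 + 120 = 194
Selection 12: 194 + 120 = 314
Selection 13: 314 + 120 = 434
Selection 14: 434 + 120 = 554
Selection 15: 554 + 120 = 674
Selection 16: 674 + 120 = 794

1708, 1828, 1948, 2068, 2188, 2308, 2428, 2548, 2668, 74, 194, 314, 434, 554, 674, 794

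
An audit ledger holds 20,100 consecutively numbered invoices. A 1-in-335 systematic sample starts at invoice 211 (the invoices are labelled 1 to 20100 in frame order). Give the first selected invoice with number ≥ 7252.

7581

k = 335
Steps past start: ⌈(7252 − 211)/335⌉ = ⌈7041/335⌉ = 22
Selected invoice: 211 + 22×335 = 7581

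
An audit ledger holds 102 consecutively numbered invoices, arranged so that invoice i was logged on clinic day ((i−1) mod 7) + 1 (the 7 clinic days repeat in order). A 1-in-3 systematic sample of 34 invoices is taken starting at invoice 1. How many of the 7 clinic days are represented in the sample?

Consecutive selections differ by k = 3, so their clinic day numbers differ by 3 mod 7 = 3.
gcd(3, 7) = 1, so the sample visits 7/1 = 7 distinct residues mod 7.
Start 1 is clinic day 1; the clinic days hit are 1, 2, 3, 4, 5, 6, 7.

7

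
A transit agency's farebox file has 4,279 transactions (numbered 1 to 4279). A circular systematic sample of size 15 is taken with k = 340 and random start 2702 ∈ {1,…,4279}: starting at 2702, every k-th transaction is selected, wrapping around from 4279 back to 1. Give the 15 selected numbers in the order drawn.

Selection 1: 2702
Selection 2: 2702 + 340 = 3042
Selection 3: 3042 + 340 = 3382
Selection 4: 3382 + 340 = 3722
Selection 5: 3722 + 340 = 4062
Selection 6: 4062 + 340 = 4402 → 4402 − 4279 = 123
Selection 7: 123 + 340 = 463
Selection 8: 463 + 340 = 803
Selection 9: 803 + 340 = 1143
Selection 10: 1143 + 340 = 1483
Selection 11: 1483 + 340 = 1823
Selection 12: 1823 + 340 = 2163
Selection 13: 2163 + 340 = 2503
Selection 14: 2503 + 340 = 2843
Selection 15: 2843 + 340 = 3183

2702, 3042, 3382, 3722, 4062, 123, 463, 803, 1143, 1483, 1823, 2163, 2503, 2843, 3183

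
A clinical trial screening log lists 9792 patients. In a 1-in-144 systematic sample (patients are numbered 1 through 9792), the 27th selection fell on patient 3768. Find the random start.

24

k = 144
r = 3768 − (27−1)×144 = 3768 − 3744 = 24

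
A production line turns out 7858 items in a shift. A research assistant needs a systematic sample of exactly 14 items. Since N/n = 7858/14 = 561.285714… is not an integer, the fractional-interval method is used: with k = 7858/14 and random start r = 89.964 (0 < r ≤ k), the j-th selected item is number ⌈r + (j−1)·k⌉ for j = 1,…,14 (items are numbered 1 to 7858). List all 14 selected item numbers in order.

j=1: r + 0k = 89.964 → ⌈·⌉ = 90
j=2: r + 1k = 651.249714… → ⌈·⌉ = 652
j=3: r + 2k = 1212.535428… → ⌈·⌉ = 1213
j=4: r + 3k = 1773.821142… → ⌈·⌉ = 1774
j=5: r + 4k = 2335.106857… → ⌈·⌉ = 2336
j=6: r + 5k = 2896.392571… → ⌈·⌉ = 2897
j=7: r + 6k = 3457.678285… → ⌈·⌉ = 3458
j=8: r + 7k = 4018.964 → ⌈·⌉ = 4019
j=9: r + 8k = 4580.249714… → ⌈·⌉ = 4581
j=10: r + 9k = 5141.535428… → ⌈·⌉ = 5142
j=11: r + 10k = 5702.821142… → ⌈·⌉ = 5703
j=12: r + 11k = 6264.106857… → ⌈·⌉ = 6265
j=13: r + 12k = 6825.392571… → ⌈·⌉ = 6826
j=14: r + 13k = 7386.678285… → ⌈·⌉ = 7387

90, 652, 1213, 1774, 2336, 2897, 3458, 4019, 4581, 5142, 5703, 6265, 6826, 7387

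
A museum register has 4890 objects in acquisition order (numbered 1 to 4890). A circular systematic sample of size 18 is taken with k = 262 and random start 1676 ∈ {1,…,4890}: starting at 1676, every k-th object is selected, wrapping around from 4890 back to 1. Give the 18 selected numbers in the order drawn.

Selection 1: 1676
Selection 2: 1676 + 262 = 1938
Selection 3: 1938 + 262 = 2200
Selection 4: 2200 + 262 = 2462
Selection 5: 2462 + 262 = 2724
Selection 6: 2724 + 262 = 2986
Selection 7: 2986 + 262 = 3248
Selection 8: 3248 + 262 = 3510
Selection 9: 3510 + 262 = 3772
Selection 10: 3772 + 262 = 4034
Selection 11: 4034 + 262 = 4296
Selection 12: 4296 + 262 = 4558
Selection 13: 4558 + 262 = 4820
Selection 14: 4820 + 262 = 5082 → 5082 − 4890 = 192
Selection 15: 192 + 262 = 454
Selection 16: 454 + 262 = 716
Selection 17: 716 + 262 = 978
Selection 18: 978 + 262 = 1240

1676, 1938, 2200, 2462, 2724, 2986, 3248, 3510, 3772, 4034, 4296, 4558, 4820, 192, 454, 716, 978, 1240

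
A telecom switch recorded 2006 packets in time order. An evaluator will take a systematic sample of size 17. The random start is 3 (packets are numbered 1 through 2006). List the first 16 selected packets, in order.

3, 121, 239, 357, 475, 593, 711, 829, 947, 1065, 1183, 1301, 1419, 1537, 1655, 1773

k = N/n = 2006/17 = 118
packet 1: 3
packet 2: 3 + 118 = 121
packet 3: 121 + 118 = 239
packet 4: 239 + 118 = 357
packet 5: 357 + 118 = 475
packet 6: 475 + 118 = 593
packet 7: 593 + 118 = 711
packet 8: 711 + 118 = 829
packet 9: 829 + 118 = 947
packet 10: 947 + 118 = 1065
packet 11: 1065 + 118 = 1183
packet 12: 1183 + 118 = 1301
packet 13: 1301 + 118 = 1419
packet 14: 1419 + 118 = 1537
packet 15: 1537 + 118 = 1655
packet 16: 1655 + 118 = 1773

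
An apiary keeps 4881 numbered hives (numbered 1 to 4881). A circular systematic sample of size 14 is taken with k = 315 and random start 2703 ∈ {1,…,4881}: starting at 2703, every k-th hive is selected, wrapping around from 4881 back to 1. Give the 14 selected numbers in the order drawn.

2703, 3018, 3333, 3648, 3963, 4278, 4593, 27, 342, 657, 972, 1287, 1602, 1917

Selection 1: 2703
Selection 2: 2703 + 315 = 3018
Selection 3: 3018 + 315 = 3333
Selection 4: 3333 + 315 = 3648
Selection 5: 3648 + 315 = 3963
Selection 6: 3963 + 315 = 4278
Selection 7: 4278 + 315 = 4593
Selection 8: 4593 + 315 = 4908 → 4908 − 4881 = 27
Selection 9: 27 + 315 = 342
Selection 10: 342 + 315 = 657
Selection 11: 657 + 315 = 972
Selection 12: 972 + 315 = 1287
Selection 13: 1287 + 315 = 1602
Selection 14: 1602 + 315 = 1917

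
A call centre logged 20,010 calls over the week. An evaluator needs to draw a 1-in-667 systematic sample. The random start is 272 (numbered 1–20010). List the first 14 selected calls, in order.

call 1: 272
call 2: 272 + 667 = 939
call 3: 939 + 667 = 1606
call 4: 1606 + 667 = 2273
call 5: 2273 + 667 = 2940
call 6: 2940 + 667 = 3607
call 7: 3607 + 667 = 4274
call 8: 4274 + 667 = 4941
call 9: 4941 + 667 = 5608
call 10: 5608 + 667 = 6275
call 11: 6275 + 667 = 6942
call 12: 6942 + 667 = 7609
call 13: 7609 + 667 = 8276
call 14: 8276 + 667 = 8943

272, 939, 1606, 2273, 2940, 3607, 4274, 4941, 5608, 6275, 6942, 7609, 8276, 8943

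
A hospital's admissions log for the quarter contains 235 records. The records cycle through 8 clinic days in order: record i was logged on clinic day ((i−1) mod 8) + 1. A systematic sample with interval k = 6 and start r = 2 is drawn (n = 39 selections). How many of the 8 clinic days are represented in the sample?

4

Consecutive selections differ by k = 6, so their clinic day numbers differ by 6 mod 8 = 6.
gcd(6, 8) = 2, so the sample visits 8/2 = 4 distinct residues mod 8.
Start 2 is clinic day 2; the clinic days hit are 2, 4, 6, 8.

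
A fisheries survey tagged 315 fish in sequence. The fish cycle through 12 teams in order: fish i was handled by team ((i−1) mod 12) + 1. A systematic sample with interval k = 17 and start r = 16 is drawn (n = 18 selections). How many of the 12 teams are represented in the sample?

Consecutive selections differ by k = 17, so their team numbers differ by 17 mod 12 = 5.
gcd(17, 12) = 1, so the sample visits 12/1 = 12 distinct residues mod 12.
Start 16 is team 4; the teams hit are 1, 2, 3, 4, 5, 6, 7, 8, 9, 10, 11, 12.

12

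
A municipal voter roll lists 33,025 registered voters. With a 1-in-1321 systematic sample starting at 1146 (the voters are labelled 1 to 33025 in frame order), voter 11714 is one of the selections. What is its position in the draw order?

9

k = 1321
position = (11714 − 1146)/1321 + 1 = 10568/1321 + 1 = 8 + 1 = 9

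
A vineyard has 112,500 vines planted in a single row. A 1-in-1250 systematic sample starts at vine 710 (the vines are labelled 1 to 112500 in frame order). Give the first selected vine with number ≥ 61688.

k = 1250
Steps past start: ⌈(61688 − 710)/1250⌉ = ⌈60978/1250⌉ = 49
Selected vine: 710 + 49×1250 = 61960

61960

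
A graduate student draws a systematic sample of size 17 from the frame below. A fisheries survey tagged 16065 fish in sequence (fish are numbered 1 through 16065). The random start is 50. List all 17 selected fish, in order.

k = N/n = 16065/17 = 945
fish 1: 50
fish 2: 50 + 945 = 995
fish 3: 995 + 945 = 1940
fish 4: 1940 + 945 = 2885
fish 5: 2885 + 945 = 3830
fish 6: 3830 + 945 = 4775
fish 7: 4775 + 945 = 5720
fish 8: 5720 + 945 = 6665
fish 9: 6665 + 945 = 7610
fish 10: 7610 + 945 = 8555
fish 11: 8555 + 945 = 9500
fish 12: 9500 + 945 = 10445
fish 13: 10445 + 945 = 11390
fish 14: 11390 + 945 = 12335
fish 15: 12335 + 945 = 13280
fish 16: 13280 + 945 = 14225
fish 17: 14225 + 945 = 15170

50, 995, 1940, 2885, 3830, 4775, 5720, 6665, 7610, 8555, 9500, 10445, 11390, 12335, 13280, 14225, 15170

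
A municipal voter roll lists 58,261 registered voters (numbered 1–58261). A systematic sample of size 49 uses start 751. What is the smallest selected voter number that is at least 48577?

49500

k = 58261/49 = 1189
Steps past start: ⌈(48577 − 751)/1189⌉ = ⌈47826/1189⌉ = 41
Selected voter: 751 + 41×1189 = 49500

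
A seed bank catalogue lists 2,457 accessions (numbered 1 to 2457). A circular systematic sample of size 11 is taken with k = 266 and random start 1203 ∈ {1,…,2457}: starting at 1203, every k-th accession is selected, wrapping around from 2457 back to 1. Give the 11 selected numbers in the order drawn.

1203, 1469, 1735, 2001, 2267, 76, 342, 608, 874, 1140, 1406

Selection 1: 1203
Selection 2: 1203 + 266 = 1469
Selection 3: 1469 + 266 = 1735
Selection 4: 1735 + 266 = 2001
Selection 5: 2001 + 266 = 2267
Selection 6: 2267 + 266 = 2533 → 2533 − 2457 = 76
Selection 7: 76 + 266 = 342
Selection 8: 342 + 266 = 608
Selection 9: 608 + 266 = 874
Selection 10: 874 + 266 = 1140
Selection 11: 1140 + 266 = 1406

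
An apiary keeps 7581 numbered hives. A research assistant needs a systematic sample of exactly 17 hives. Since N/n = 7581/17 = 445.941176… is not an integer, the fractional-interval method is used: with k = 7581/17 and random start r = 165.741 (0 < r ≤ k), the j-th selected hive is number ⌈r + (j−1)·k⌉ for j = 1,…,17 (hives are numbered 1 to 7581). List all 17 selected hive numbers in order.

j=1: r + 0k = 165.741 → ⌈·⌉ = 166
j=2: r + 1k = 611.682176… → ⌈·⌉ = 612
j=3: r + 2k = 1057.623352… → ⌈·⌉ = 1058
j=4: r + 3k = 1503.564529… → ⌈·⌉ = 1504
j=5: r + 4k = 1949.505705… → ⌈·⌉ = 1950
j=6: r + 5k = 2395.446882… → ⌈·⌉ = 2396
j=7: r + 6k = 2841.388058… → ⌈·⌉ = 2842
j=8: r + 7k = 3287.329235… → ⌈·⌉ = 3288
j=9: r + 8k = 3733.270411… → ⌈·⌉ = 3734
j=10: r + 9k = 4179.211588… → ⌈·⌉ = 4180
j=11: r + 10k = 4625.152764… → ⌈·⌉ = 4626
j=12: r + 11k = 5071.093941… → ⌈·⌉ = 5072
j=13: r + 12k = 5517.035117… → ⌈·⌉ = 5518
j=14: r + 13k = 5962.976294… → ⌈·⌉ = 5963
j=15: r + 14k = 6408.917470… → ⌈·⌉ = 6409
j=16: r + 15k = 6854.858647… → ⌈·⌉ = 6855
j=17: r + 16k = 7300.799823… → ⌈·⌉ = 7301

166, 612, 1058, 1504, 1950, 2396, 2842, 3288, 3734, 4180, 4626, 5072, 5518, 5963, 6409, 6855, 7301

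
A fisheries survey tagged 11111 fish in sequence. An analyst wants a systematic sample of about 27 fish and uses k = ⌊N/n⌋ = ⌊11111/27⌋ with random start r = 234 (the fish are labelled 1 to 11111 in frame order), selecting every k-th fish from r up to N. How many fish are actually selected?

k = ⌊11111/27⌋ = 411
Achieved size = ⌊(11111 − 234)/411⌋ + 1 = ⌊10877/411⌋ + 1 = 26 + 1 = 27
(last selection: 234 + 26×411 = 10920 ≤ 11111; next would be 11331 > 11111)

27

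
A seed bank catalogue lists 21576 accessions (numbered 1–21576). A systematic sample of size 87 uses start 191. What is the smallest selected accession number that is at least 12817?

12839

k = 21576/87 = 248
Steps past start: ⌈(12817 − 191)/248⌉ = ⌈12626/248⌉ = 51
Selected accession: 191 + 51×248 = 12839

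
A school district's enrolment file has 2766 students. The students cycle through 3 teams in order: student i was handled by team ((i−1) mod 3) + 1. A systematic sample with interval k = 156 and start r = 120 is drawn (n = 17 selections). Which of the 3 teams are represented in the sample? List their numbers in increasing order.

3

Consecutive selections differ by k = 156, so their team numbers differ by 156 mod 3 = 0.
gcd(156, 3) = 3, so the sample visits 3/3 = 1 distinct residues mod 3.
Start 120 is team 3; the teams hit are 3.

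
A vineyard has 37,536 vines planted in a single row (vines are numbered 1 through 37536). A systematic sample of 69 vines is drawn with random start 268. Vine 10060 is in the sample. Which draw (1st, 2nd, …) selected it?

k = 37536/69 = 544
position = (10060 − 268)/544 + 1 = 9792/544 + 1 = 18 + 1 = 19

19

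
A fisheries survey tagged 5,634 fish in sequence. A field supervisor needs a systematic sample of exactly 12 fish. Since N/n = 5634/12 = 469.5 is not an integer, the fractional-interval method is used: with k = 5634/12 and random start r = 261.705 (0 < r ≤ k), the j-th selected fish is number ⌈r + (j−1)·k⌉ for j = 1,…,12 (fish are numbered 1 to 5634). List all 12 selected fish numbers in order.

262, 732, 1201, 1671, 2140, 2610, 3079, 3549, 4018, 4488, 4957, 5427

j=1: r + 0k = 261.705 → ⌈·⌉ = 262
j=2: r + 1k = 731.205 → ⌈·⌉ = 732
j=3: r + 2k = 1200.705 → ⌈·⌉ = 1201
j=4: r + 3k = 1670.205 → ⌈·⌉ = 1671
j=5: r + 4k = 2139.705 → ⌈·⌉ = 2140
j=6: r + 5k = 2609.205 → ⌈·⌉ = 2610
j=7: r + 6k = 3078.705 → ⌈·⌉ = 3079
j=8: r + 7k = 3548.205 → ⌈·⌉ = 3549
j=9: r + 8k = 4017.705 → ⌈·⌉ = 4018
j=10: r + 9k = 4487.205 → ⌈·⌉ = 4488
j=11: r + 10k = 4956.705 → ⌈·⌉ = 4957
j=12: r + 11k = 5426.205 → ⌈·⌉ = 5427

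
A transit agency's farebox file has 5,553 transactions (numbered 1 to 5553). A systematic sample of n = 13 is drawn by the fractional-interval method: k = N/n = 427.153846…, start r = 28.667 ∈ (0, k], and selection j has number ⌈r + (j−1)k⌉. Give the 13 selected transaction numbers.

j=1: r + 0k = 28.667 → ⌈·⌉ = 29
j=2: r + 1k = 455.820846… → ⌈·⌉ = 456
j=3: r + 2k = 882.974692… → ⌈·⌉ = 883
j=4: r + 3k = 1310.128538… → ⌈·⌉ = 1311
j=5: r + 4k = 1737.282384… → ⌈·⌉ = 1738
j=6: r + 5k = 2164.436230… → ⌈·⌉ = 2165
j=7: r + 6k = 2591.590076… → ⌈·⌉ = 2592
j=8: r + 7k = 3018.743923… → ⌈·⌉ = 3019
j=9: r + 8k = 3445.897769… → ⌈·⌉ = 3446
j=10: r + 9k = 3873.051615… → ⌈·⌉ = 3874
j=11: r + 10k = 4300.205461… → ⌈·⌉ = 4301
j=12: r + 11k = 4727.359307… → ⌈·⌉ = 4728
j=13: r + 12k = 5154.513153… → ⌈·⌉ = 5155

29, 456, 883, 1311, 1738, 2165, 2592, 3019, 3446, 3874, 4301, 4728, 5155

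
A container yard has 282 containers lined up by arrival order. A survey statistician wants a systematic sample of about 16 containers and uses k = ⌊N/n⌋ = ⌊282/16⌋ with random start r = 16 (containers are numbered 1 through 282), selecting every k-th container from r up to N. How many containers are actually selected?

16

k = ⌊282/16⌋ = 17
Achieved size = ⌊(282 − 16)/17⌋ + 1 = ⌊266/17⌋ + 1 = 15 + 1 = 16
(last selection: 16 + 15×17 = 271 ≤ 282; next would be 288 > 282)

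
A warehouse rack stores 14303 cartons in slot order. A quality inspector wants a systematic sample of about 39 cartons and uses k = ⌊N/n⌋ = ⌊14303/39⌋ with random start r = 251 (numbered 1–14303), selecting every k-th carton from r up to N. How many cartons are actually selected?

39

k = ⌊14303/39⌋ = 366
Achieved size = ⌊(14303 − 251)/366⌋ + 1 = ⌊14052/366⌋ + 1 = 38 + 1 = 39
(last selection: 251 + 38×366 = 14159 ≤ 14303; next would be 14525 > 14303)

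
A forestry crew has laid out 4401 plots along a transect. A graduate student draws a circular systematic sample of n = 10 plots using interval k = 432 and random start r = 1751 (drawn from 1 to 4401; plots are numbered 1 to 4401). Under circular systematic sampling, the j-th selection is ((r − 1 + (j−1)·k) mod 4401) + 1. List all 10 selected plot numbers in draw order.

Selection 1: 1751
Selection 2: 1751 + 432 = 2183
Selection 3: 2183 + 432 = 2615
Selection 4: 2615 + 432 = 3047
Selection 5: 3047 + 432 = 3479
Selection 6: 3479 + 432 = 3911
Selection 7: 3911 + 432 = 4343
Selection 8: 4343 + 432 = 4775 → 4775 − 4401 = 374
Selection 9: 374 + 432 = 806
Selection 10: 806 + 432 = 1238

1751, 2183, 2615, 3047, 3479, 3911, 4343, 374, 806, 1238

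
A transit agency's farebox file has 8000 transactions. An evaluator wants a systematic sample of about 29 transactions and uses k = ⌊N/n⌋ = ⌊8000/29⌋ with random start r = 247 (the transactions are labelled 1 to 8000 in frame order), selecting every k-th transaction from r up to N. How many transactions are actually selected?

29

k = ⌊8000/29⌋ = 275
Achieved size = ⌊(8000 − 247)/275⌋ + 1 = ⌊7753/275⌋ + 1 = 28 + 1 = 29
(last selection: 247 + 28×275 = 7947 ≤ 8000; next would be 8222 > 8000)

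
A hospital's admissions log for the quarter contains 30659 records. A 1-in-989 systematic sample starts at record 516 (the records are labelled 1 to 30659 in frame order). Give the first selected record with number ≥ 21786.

22274

k = 989
Steps past start: ⌈(21786 − 516)/989⌉ = ⌈21270/989⌉ = 22
Selected record: 516 + 22×989 = 22274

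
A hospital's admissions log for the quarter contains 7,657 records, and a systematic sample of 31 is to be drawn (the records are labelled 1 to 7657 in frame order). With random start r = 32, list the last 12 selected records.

4725, 4972, 5219, 5466, 5713, 5960, 6207, 6454, 6701, 6948, 7195, 7442

k = N/n = 7657/31 = 247
20th selection = 32 + 19×247 = 4725
21st: 4725 + 247 = 4972
22nd: 4972 + 247 = 5219
23rd: 5219 + 247 = 5466
24th: 5466 + 247 = 5713
25th: 5713 + 247 = 5960
26th: 5960 + 247 = 6207
27th: 6207 + 247 = 6454
28th: 6454 + 247 = 6701
29th: 6701 + 247 = 6948
30th: 6948 + 247 = 7195
31st: 7195 + 247 = 7442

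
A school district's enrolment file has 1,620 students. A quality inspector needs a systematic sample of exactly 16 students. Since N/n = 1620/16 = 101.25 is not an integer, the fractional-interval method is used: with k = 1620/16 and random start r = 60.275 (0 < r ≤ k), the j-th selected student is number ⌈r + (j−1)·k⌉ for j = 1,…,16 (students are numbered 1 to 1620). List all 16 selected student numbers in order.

61, 162, 263, 365, 466, 567, 668, 770, 871, 972, 1073, 1175, 1276, 1377, 1478, 1580

j=1: r + 0k = 60.275 → ⌈·⌉ = 61
j=2: r + 1k = 161.525 → ⌈·⌉ = 162
j=3: r + 2k = 262.775 → ⌈·⌉ = 263
j=4: r + 3k = 364.025 → ⌈·⌉ = 365
j=5: r + 4k = 465.275 → ⌈·⌉ = 466
j=6: r + 5k = 566.525 → ⌈·⌉ = 567
j=7: r + 6k = 667.775 → ⌈·⌉ = 668
j=8: r + 7k = 769.025 → ⌈·⌉ = 770
j=9: r + 8k = 870.275 → ⌈·⌉ = 871
j=10: r + 9k = 971.525 → ⌈·⌉ = 972
j=11: r + 10k = 1072.775 → ⌈·⌉ = 1073
j=12: r + 11k = 1174.025 → ⌈·⌉ = 1175
j=13: r + 12k = 1275.275 → ⌈·⌉ = 1276
j=14: r + 13k = 1376.525 → ⌈·⌉ = 1377
j=15: r + 14k = 1477.775 → ⌈·⌉ = 1478
j=16: r + 15k = 1579.025 → ⌈·⌉ = 1580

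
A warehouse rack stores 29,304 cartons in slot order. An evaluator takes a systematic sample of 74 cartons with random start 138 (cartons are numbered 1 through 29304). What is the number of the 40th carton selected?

k = 29304/74 = 396
40th selection = r + (40−1)·k = 138 + 39×396 = 138 + 15444 = 15582

15582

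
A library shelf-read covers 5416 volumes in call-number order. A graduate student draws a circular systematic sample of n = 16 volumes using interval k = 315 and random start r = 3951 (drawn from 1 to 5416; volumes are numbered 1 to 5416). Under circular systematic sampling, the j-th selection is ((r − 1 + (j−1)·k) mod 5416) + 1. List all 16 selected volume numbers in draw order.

3951, 4266, 4581, 4896, 5211, 110, 425, 740, 1055, 1370, 1685, 2000, 2315, 2630, 2945, 3260

Selection 1: 3951
Selection 2: 3951 + 315 = 4266
Selection 3: 4266 + 315 = 4581
Selection 4: 4581 + 315 = 4896
Selection 5: 4896 + 315 = 5211
Selection 6: 5211 + 315 = 5526 → 5526 − 5416 = 110
Selection 7: 110 + 315 = 425
Selection 8: 425 + 315 = 740
Selection 9: 740 + 315 = 1055
Selection 10: 1055 + 315 = 1370
Selection 11: 1370 + 315 = 1685
Selection 12: 1685 + 315 = 2000
Selection 13: 2000 + 315 = 2315
Selection 14: 2315 + 315 = 2630
Selection 15: 2630 + 315 = 2945
Selection 16: 2945 + 315 = 3260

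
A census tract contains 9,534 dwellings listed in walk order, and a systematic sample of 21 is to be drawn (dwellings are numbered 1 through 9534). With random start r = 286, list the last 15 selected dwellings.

k = N/n = 9534/21 = 454
7th selection = 286 + 6×454 = 3010
8th: 3010 + 454 = 3464
9th: 3464 + 454 = 3918
10th: 3918 + 454 = 4372
11th: 4372 + 454 = 4826
12th: 4826 + 454 = 5280
13th: 5280 + 454 = 5734
14th: 5734 + 454 = 6188
15th: 6188 + 454 = 6642
16th: 6642 + 454 = 7096
17th: 7096 + 454 = 7550
18th: 7550 + 454 = 8004
19th: 8004 + 454 = 8458
20th: 8458 + 454 = 8912
21st: 8912 + 454 = 9366

3010, 3464, 3918, 4372, 4826, 5280, 5734, 6188, 6642, 7096, 7550, 8004, 8458, 8912, 9366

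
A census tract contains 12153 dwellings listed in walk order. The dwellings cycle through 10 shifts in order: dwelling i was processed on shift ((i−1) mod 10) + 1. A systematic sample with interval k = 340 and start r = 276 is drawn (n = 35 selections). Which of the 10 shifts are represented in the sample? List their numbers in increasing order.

6

Consecutive selections differ by k = 340, so their shift numbers differ by 340 mod 10 = 0.
gcd(340, 10) = 10, so the sample visits 10/10 = 1 distinct residues mod 10.
Start 276 is shift 6; the shifts hit are 6.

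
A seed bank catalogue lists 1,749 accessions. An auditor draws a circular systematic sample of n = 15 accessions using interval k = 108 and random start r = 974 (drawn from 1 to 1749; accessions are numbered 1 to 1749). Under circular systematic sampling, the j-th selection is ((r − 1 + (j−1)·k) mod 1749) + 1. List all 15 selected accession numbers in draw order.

974, 1082, 1190, 1298, 1406, 1514, 1622, 1730, 89, 197, 305, 413, 521, 629, 737

Selection 1: 974
Selection 2: 974 + 108 = 1082
Selection 3: 1082 + 108 = 1190
Selection 4: 1190 + 108 = 1298
Selection 5: 1298 + 108 = 1406
Selection 6: 1406 + 108 = 1514
Selection 7: 1514 + 108 = 1622
Selection 8: 1622 + 108 = 1730
Selection 9: 1730 + 108 = 1838 → 1838 − 1749 = 89
Selection 10: 89 + 108 = 197
Selection 11: 197 + 108 = 305
Selection 12: 305 + 108 = 413
Selection 13: 413 + 108 = 521
Selection 14: 521 + 108 = 629
Selection 15: 629 + 108 = 737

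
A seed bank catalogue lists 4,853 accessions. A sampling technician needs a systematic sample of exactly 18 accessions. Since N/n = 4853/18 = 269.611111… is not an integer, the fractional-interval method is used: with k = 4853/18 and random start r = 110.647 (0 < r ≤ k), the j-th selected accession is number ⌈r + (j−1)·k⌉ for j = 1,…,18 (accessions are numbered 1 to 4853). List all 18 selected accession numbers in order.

111, 381, 650, 920, 1190, 1459, 1729, 1998, 2268, 2538, 2807, 3077, 3346, 3616, 3886, 4155, 4425, 4695

j=1: r + 0k = 110.647 → ⌈·⌉ = 111
j=2: r + 1k = 380.258111… → ⌈·⌉ = 381
j=3: r + 2k = 649.869222… → ⌈·⌉ = 650
j=4: r + 3k = 919.480333… → ⌈·⌉ = 920
j=5: r + 4k = 1189.091444… → ⌈·⌉ = 1190
j=6: r + 5k = 1458.702555… → ⌈·⌉ = 1459
j=7: r + 6k = 1728.313666… → ⌈·⌉ = 1729
j=8: r + 7k = 1997.924777… → ⌈·⌉ = 1998
j=9: r + 8k = 2267.535888… → ⌈·⌉ = 2268
j=10: r + 9k = 2537.147 → ⌈·⌉ = 2538
j=11: r + 10k = 2806.758111… → ⌈·⌉ = 2807
j=12: r + 11k = 3076.369222… → ⌈·⌉ = 3077
j=13: r + 12k = 3345.980333… → ⌈·⌉ = 3346
j=14: r + 13k = 3615.591444… → ⌈·⌉ = 3616
j=15: r + 14k = 3885.202555… → ⌈·⌉ = 3886
j=16: r + 15k = 4154.813666… → ⌈·⌉ = 4155
j=17: r + 16k = 4424.424777… → ⌈·⌉ = 4425
j=18: r + 17k = 4694.035888… → ⌈·⌉ = 4695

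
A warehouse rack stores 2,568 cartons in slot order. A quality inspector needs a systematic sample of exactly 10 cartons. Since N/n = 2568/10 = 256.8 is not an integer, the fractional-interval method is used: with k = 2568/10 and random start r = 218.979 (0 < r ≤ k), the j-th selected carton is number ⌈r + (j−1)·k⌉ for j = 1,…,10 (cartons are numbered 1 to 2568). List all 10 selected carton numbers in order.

219, 476, 733, 990, 1247, 1503, 1760, 2017, 2274, 2531

j=1: r + 0k = 218.979 → ⌈·⌉ = 219
j=2: r + 1k = 475.779 → ⌈·⌉ = 476
j=3: r + 2k = 732.579 → ⌈·⌉ = 733
j=4: r + 3k = 989.379 → ⌈·⌉ = 990
j=5: r + 4k = 1246.179 → ⌈·⌉ = 1247
j=6: r + 5k = 1502.979 → ⌈·⌉ = 1503
j=7: r + 6k = 1759.779 → ⌈·⌉ = 1760
j=8: r + 7k = 2016.579 → ⌈·⌉ = 2017
j=9: r + 8k = 2273.379 → ⌈·⌉ = 2274
j=10: r + 9k = 2530.179 → ⌈·⌉ = 2531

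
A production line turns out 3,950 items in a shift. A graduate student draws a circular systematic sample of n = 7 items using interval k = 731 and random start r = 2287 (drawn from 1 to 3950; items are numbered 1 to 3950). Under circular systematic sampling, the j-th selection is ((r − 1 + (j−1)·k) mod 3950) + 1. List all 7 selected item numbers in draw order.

Selection 1: 2287
Selection 2: 2287 + 731 = 3018
Selection 3: 3018 + 731 = 3749
Selection 4: 3749 + 731 = 4480 → 4480 − 3950 = 530
Selection 5: 530 + 731 = 1261
Selection 6: 1261 + 731 = 1992
Selection 7: 1992 + 731 = 2723

2287, 3018, 3749, 530, 1261, 1992, 2723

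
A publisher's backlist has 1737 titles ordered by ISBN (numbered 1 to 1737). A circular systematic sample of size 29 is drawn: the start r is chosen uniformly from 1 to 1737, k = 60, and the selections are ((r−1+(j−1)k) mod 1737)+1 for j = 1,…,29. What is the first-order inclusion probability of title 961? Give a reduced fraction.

For each position j, as r ranges over 1…1737 the j-th selection hits every title exactly once, so title 961 is selected for exactly 29 of the 1737 starts.
Inclusion probability = 29/1737.

29/1737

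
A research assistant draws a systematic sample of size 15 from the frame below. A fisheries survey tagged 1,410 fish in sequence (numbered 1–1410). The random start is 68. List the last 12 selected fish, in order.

k = N/n = 1410/15 = 94
4th selection = 68 + 3×94 = 350
5th: 350 + 94 = 444
6th: 444 + 94 = 538
7th: 538 + 94 = 632
8th: 632 + 94 = 726
9th: 726 + 94 = 820
10th: 820 + 94 = 914
11th: 914 + 94 = 1008
12th: 1008 + 94 = 1102
13th: 1102 + 94 = 1196
14th: 1196 + 94 = 1290
15th: 1290 + 94 = 1384

350, 444, 538, 632, 726, 820, 914, 1008, 1102, 1196, 1290, 1384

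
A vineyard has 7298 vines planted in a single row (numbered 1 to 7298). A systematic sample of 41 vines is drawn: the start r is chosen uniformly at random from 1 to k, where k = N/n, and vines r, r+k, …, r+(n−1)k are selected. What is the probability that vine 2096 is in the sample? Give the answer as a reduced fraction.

k = 7298/41 = 178.
Vine 2096 is selected iff r ≡ 2096 (mod 178); exactly one such r in {1,…,178}.
Inclusion probability = 1/178.

1/178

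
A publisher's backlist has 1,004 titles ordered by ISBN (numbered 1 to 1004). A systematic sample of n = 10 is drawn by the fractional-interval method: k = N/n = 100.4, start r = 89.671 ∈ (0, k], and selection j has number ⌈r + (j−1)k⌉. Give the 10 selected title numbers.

90, 191, 291, 391, 492, 592, 693, 793, 893, 994

j=1: r + 0k = 89.671 → ⌈·⌉ = 90
j=2: r + 1k = 190.071 → ⌈·⌉ = 191
j=3: r + 2k = 290.471 → ⌈·⌉ = 291
j=4: r + 3k = 390.871 → ⌈·⌉ = 391
j=5: r + 4k = 491.271 → ⌈·⌉ = 492
j=6: r + 5k = 591.671 → ⌈·⌉ = 592
j=7: r + 6k = 692.071 → ⌈·⌉ = 693
j=8: r + 7k = 792.471 → ⌈·⌉ = 793
j=9: r + 8k = 892.871 → ⌈·⌉ = 893
j=10: r + 9k = 993.271 → ⌈·⌉ = 994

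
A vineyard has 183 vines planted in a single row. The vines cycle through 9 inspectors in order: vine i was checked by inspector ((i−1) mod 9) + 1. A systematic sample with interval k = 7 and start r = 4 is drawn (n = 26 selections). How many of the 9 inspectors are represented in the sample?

9

Consecutive selections differ by k = 7, so their inspector numbers differ by 7 mod 9 = 7.
gcd(7, 9) = 1, so the sample visits 9/1 = 9 distinct residues mod 9.
Start 4 is inspector 4; the inspectors hit are 1, 2, 3, 4, 5, 6, 7, 8, 9.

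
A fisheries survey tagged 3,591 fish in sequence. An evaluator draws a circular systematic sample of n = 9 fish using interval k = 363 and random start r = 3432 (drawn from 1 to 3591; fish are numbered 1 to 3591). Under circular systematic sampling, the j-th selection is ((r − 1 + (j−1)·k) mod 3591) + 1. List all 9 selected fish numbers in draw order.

3432, 204, 567, 930, 1293, 1656, 2019, 2382, 2745

Selection 1: 3432
Selection 2: 3432 + 363 = 3795 → 3795 − 3591 = 204
Selection 3: 204 + 363 = 567
Selection 4: 567 + 363 = 930
Selection 5: 930 + 363 = 1293
Selection 6: 1293 + 363 = 1656
Selection 7: 1656 + 363 = 2019
Selection 8: 2019 + 363 = 2382
Selection 9: 2382 + 363 = 2745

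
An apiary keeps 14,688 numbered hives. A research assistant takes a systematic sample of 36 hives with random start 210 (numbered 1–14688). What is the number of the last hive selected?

k = 14688/36 = 408
36th selection = r + (36−1)·k = 210 + 35×408 = 210 + 14280 = 14490

14490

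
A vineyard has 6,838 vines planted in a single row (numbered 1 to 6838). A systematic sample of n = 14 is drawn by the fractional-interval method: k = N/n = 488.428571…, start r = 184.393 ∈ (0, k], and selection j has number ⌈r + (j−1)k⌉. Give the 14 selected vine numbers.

j=1: r + 0k = 184.393 → ⌈·⌉ = 185
j=2: r + 1k = 672.821571… → ⌈·⌉ = 673
j=3: r + 2k = 1161.250142… → ⌈·⌉ = 1162
j=4: r + 3k = 1649.678714… → ⌈·⌉ = 1650
j=5: r + 4k = 2138.107285… → ⌈·⌉ = 2139
j=6: r + 5k = 2626.535857… → ⌈·⌉ = 2627
j=7: r + 6k = 3114.964428… → ⌈·⌉ = 3115
j=8: r + 7k = 3603.393 → ⌈·⌉ = 3604
j=9: r + 8k = 4091.821571… → ⌈·⌉ = 4092
j=10: r + 9k = 4580.250142… → ⌈·⌉ = 4581
j=11: r + 10k = 5068.678714… → ⌈·⌉ = 5069
j=12: r + 11k = 5557.107285… → ⌈·⌉ = 5558
j=13: r + 12k = 6045.535857… → ⌈·⌉ = 6046
j=14: r + 13k = 6533.964428… → ⌈·⌉ = 6534

185, 673, 1162, 1650, 2139, 2627, 3115, 3604, 4092, 4581, 5069, 5558, 6046, 6534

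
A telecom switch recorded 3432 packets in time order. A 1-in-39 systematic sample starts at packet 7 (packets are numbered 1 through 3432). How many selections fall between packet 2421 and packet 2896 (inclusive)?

13

k = 39
First selection ≥ 2421: 7 + ⌈(2421−7)/39⌉·39 = 7 + 62×39 = 2425
Last selection ≤ 2896: 7 + ⌊(2896−7)/39⌋·39 = 7 + 74×39 = 2893
Count = 74 − 62 + 1 = 13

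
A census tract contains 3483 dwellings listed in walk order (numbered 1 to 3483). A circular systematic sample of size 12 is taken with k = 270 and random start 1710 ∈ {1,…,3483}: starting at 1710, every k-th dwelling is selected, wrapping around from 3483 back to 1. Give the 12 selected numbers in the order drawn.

Selection 1: 1710
Selection 2: 1710 + 270 = 1980
Selection 3: 1980 + 270 = 2250
Selection 4: 2250 + 270 = 2520
Selection 5: 2520 + 270 = 2790
Selection 6: 2790 + 270 = 3060
Selection 7: 3060 + 270 = 3330
Selection 8: 3330 + 270 = 3600 → 3600 − 3483 = 117
Selection 9: 117 + 270 = 387
Selection 10: 387 + 270 = 657
Selection 11: 657 + 270 = 927
Selection 12: 927 + 270 = 1197

1710, 1980, 2250, 2520, 2790, 3060, 3330, 117, 387, 657, 927, 1197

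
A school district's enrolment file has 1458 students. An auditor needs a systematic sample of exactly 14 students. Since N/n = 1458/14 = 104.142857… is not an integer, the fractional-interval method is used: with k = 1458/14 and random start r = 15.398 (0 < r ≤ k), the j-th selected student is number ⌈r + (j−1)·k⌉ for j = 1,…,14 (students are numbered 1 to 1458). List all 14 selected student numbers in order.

16, 120, 224, 328, 432, 537, 641, 745, 849, 953, 1057, 1161, 1266, 1370

j=1: r + 0k = 15.398 → ⌈·⌉ = 16
j=2: r + 1k = 119.540857… → ⌈·⌉ = 120
j=3: r + 2k = 223.683714… → ⌈·⌉ = 224
j=4: r + 3k = 327.826571… → ⌈·⌉ = 328
j=5: r + 4k = 431.969428… → ⌈·⌉ = 432
j=6: r + 5k = 536.112285… → ⌈·⌉ = 537
j=7: r + 6k = 640.255142… → ⌈·⌉ = 641
j=8: r + 7k = 744.398 → ⌈·⌉ = 745
j=9: r + 8k = 848.540857… → ⌈·⌉ = 849
j=10: r + 9k = 952.683714… → ⌈·⌉ = 953
j=11: r + 10k = 1056.826571… → ⌈·⌉ = 1057
j=12: r + 11k = 1160.969428… → ⌈·⌉ = 1161
j=13: r + 12k = 1265.112285… → ⌈·⌉ = 1266
j=14: r + 13k = 1369.255142… → ⌈·⌉ = 1370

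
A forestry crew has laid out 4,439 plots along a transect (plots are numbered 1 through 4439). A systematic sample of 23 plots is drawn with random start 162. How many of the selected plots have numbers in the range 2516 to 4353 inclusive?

k = 4439/23 = 193
First selection ≥ 2516: 162 + ⌈(2516−162)/193⌉·193 = 162 + 13×193 = 2671
Last selection ≤ 4353: 162 + ⌊(4353−162)/193⌋·193 = 162 + 21×193 = 4215
Count = 21 − 13 + 1 = 9

9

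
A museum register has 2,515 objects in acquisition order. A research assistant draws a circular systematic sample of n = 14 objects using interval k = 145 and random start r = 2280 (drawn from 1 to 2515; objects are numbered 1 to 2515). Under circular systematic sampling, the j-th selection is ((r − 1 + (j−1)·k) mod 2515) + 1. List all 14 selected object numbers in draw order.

Selection 1: 2280
Selection 2: 2280 + 145 = 2425
Selection 3: 2425 + 145 = 2570 → 2570 − 2515 = 55
Selection 4: 55 + 145 = 200
Selection 5: 200 + 145 = 345
Selection 6: 345 + 145 = 490
Selection 7: 490 + 145 = 635
Selection 8: 635 + 145 = 780
Selection 9: 780 + 145 = 925
Selection 10: 925 + 145 = 1070
Selection 11: 1070 + 145 = 1215
Selection 12: 1215 + 145 = 1360
Selection 13: 1360 + 145 = 1505
Selection 14: 1505 + 145 = 1650

2280, 2425, 55, 200, 345, 490, 635, 780, 925, 1070, 1215, 1360, 1505, 1650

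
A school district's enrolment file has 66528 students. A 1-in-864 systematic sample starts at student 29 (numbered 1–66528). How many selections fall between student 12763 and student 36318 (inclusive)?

k = 864
First selection ≥ 12763: 29 + ⌈(12763−29)/864⌉·864 = 29 + 15×864 = 12989
Last selection ≤ 36318: 29 + ⌊(36318−29)/864⌋·864 = 29 + 42×864 = 36317
Count = 42 − 15 + 1 = 28

28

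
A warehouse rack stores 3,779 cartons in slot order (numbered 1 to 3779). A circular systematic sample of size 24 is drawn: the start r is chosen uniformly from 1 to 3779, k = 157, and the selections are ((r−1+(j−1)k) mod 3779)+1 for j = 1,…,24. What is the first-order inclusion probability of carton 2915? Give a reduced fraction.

For each position j, as r ranges over 1…3779 the j-th selection hits every carton exactly once, so carton 2915 is selected for exactly 24 of the 3779 starts.
Inclusion probability = 24/3779.

24/3779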